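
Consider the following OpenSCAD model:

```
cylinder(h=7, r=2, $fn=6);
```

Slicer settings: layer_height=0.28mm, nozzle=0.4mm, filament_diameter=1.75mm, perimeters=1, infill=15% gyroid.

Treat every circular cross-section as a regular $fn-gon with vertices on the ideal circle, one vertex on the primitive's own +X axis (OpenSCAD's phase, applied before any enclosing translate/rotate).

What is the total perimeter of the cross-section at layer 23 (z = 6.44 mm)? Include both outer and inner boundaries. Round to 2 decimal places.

At z = 6.44 mm: the cylinder: section is a regular 6-gon, circumradius r=2 (perimeter = 2·6·2.000·sin(180°/6) = 12.00 mm). Overall, the cross-section is a single solid region. Total boundary length (outer) = 12.00 mm.

12.00 mm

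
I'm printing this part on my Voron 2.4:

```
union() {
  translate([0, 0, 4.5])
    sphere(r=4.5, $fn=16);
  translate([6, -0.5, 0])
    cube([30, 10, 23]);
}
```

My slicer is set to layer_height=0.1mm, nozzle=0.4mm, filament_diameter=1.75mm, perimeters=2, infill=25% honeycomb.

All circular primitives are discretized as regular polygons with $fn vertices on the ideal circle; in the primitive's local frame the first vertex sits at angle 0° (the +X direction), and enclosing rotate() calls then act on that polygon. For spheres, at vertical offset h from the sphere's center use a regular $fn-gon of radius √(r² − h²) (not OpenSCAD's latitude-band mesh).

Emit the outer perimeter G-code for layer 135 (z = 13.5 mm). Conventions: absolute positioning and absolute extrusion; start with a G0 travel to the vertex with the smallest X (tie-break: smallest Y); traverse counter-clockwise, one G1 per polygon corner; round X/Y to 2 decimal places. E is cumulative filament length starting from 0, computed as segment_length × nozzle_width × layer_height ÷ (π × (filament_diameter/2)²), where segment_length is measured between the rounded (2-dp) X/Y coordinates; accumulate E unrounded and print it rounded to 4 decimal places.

G0 X6.00 Y-0.50 Z13.50
G1 X36.00 Y-0.50 E0.4989
G1 X36.00 Y9.50 E0.6652
G1 X6.00 Y9.50 E1.1641
G1 X6.00 Y-0.50 E1.3304

At z = 13.5 mm: the sphere does not reach this height (|z−center|=9.000 > r=4.5); the cube at (6, -0.5) is present — its section is the full 30×10 rectangle; Merging all regions: only the 30×10 cube at (6, -0.5) is present, so the union is just that shape — 1 connected region. The outline is a single polygon with 4 vertices. Extrusion per mm of travel: 0.4 × 0.1 / (π × 0.875²) = 0.016630. Accumulating E over each segment gives final E = 1.3304.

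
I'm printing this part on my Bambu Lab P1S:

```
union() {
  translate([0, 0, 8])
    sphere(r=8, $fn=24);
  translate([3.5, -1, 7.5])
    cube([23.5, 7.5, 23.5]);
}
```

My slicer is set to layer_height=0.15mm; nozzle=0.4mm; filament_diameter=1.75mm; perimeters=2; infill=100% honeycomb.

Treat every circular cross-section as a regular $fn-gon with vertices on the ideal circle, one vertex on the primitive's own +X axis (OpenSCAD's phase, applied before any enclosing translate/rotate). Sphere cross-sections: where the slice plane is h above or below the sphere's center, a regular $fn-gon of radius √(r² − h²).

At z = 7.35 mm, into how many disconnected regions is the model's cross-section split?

At z = 7.35 mm: the r=8 sphere slices to a regular 24-gon of circumradius 7.974 (√(r²−h²) with h=0.65 from center); the cube at (3.5, -1) is absent (z outside [7.5, 31]); Taking the union: only the r=8 sphere is present, so the union is just that shape — 1 connected region. The result has 1 disconnected region.

1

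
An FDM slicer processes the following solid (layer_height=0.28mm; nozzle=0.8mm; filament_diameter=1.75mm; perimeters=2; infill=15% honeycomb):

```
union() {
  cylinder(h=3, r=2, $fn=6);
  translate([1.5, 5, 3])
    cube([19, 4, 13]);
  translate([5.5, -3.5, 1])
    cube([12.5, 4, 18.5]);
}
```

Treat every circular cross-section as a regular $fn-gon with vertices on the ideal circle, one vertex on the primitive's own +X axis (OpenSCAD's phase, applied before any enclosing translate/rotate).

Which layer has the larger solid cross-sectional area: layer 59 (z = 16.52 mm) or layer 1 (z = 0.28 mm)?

Layer 59 (z = 16.52): the cylinder does not reach this height (z outside [0, 3]); the cube at (1.5, 5) is absent (z outside [3, 16]); the cube at (5.5, -3.5) is present — its section is the full 12.5×4 rectangle (area 50.00 mm²); Taking the union: only the 12.5×4 cube at (5.5, -3.5) is present, so the union is just that shape — area = 50.00 mm². So its area = 50.00 mm². Layer 1 (z = 0.28): the r=2 cylinder contributes a regular 6-gon of circumradius 2 (area = (6/2)·2.000²·sin(360°/6) = 10.39 mm²); the cube at (1.5, 5) does not reach this height (z outside [3, 16]); the cube at (5.5, -3.5) does not reach this height (z outside [1, 19.5]); Taking the union: only the r=2 cylinder is present, so the union is just that shape — area = 10.39 mm². So its area = 10.39 mm². Layer 59 is larger (50.00 vs 10.39 mm²).

layer 59 (z = 16.52 mm)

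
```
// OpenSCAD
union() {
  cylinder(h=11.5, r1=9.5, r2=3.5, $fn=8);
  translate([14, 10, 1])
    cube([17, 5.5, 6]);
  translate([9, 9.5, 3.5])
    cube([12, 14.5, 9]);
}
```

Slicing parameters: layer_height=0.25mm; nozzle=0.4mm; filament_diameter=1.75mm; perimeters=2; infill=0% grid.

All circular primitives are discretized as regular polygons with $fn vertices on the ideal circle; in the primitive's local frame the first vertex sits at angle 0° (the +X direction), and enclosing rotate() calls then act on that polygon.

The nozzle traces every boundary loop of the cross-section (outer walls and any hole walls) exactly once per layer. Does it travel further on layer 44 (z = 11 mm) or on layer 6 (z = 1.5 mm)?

layer 6 (z = 1.5 mm)

Layer 44 (z = 11): the cone contributes a regular 8-gon of circumradius 3.761 (interpolated between r1=9.5 and r2=3.5 at t=0.957) (perimeter = 2·8·3.761·sin(180°/8) = 23.03 mm); the cube at (14, 10) does not reach this height (z outside [1, 7]); the cube at (9, 9.5) (footprint 12×14.5) is included at this height (perimeter 53.00 mm); Taking the union: the 2 present regions are separate (no shared area or edge), so areas and boundary lengths simply add and each stays a separate island — boundary = 76.03 mm. So its perimeter = 76.03 mm. Layer 6 (z = 1.5): the cone contributes a regular 8-gon of circumradius 8.717 (interpolated between r1=9.5 and r2=3.5 at t=0.130) (perimeter = 2·8·8.717·sin(180°/8) = 53.38 mm); the 17×5.5 cube at (14, 10) contributes its full rectangle (perimeter 45.00 mm); the cube at (9, 9.5) is absent (z outside [3.5, 12.5]); Merging all regions: the 2 present regions are separate (no shared area or edge), so areas and boundary lengths simply add and each stays a separate island — boundary = 98.38 mm. So its perimeter = 98.38 mm. Layer 6 is larger (98.38 vs 76.03 mm).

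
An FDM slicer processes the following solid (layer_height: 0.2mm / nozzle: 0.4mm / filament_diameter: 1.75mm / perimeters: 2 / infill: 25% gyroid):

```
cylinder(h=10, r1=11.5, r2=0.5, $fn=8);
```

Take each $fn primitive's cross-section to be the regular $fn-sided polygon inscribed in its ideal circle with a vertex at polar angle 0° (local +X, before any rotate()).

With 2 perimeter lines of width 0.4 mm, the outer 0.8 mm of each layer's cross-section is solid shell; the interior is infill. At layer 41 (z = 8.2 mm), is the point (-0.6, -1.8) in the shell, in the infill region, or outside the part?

At z = 8.2 mm: the cone contributes a regular 8-gon of circumradius 2.480 (interpolated between r1=11.5 and r2=0.5 at t=0.820). Overall, the cross-section is a single solid region. The nearest boundary edge runs (-1.75, -1.75)→(-0.00, -2.48); distance from the point to it = 0.40 mm. The point is inside the cross-section, 0.40 mm from the nearest boundary — within the 0.8 mm shell band (2 × 0.4).

shell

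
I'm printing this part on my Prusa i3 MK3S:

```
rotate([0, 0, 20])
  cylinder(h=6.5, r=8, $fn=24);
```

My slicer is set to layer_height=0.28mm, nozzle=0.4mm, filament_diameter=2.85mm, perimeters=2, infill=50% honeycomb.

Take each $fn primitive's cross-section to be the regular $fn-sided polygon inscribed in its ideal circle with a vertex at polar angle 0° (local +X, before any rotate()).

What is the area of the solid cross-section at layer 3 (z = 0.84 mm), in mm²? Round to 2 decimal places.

198.77 mm²

At z = 0.84 mm: the cylinder: section is a regular 24-gon, circumradius r=8 (area = (24/2)·8.000²·sin(360°/24) = 198.77 mm²); (whole slice rotated 20° about Z — lengths, areas and connectivity unchanged). Overall, the cross-section is a single solid region. Net area = 198.77 mm².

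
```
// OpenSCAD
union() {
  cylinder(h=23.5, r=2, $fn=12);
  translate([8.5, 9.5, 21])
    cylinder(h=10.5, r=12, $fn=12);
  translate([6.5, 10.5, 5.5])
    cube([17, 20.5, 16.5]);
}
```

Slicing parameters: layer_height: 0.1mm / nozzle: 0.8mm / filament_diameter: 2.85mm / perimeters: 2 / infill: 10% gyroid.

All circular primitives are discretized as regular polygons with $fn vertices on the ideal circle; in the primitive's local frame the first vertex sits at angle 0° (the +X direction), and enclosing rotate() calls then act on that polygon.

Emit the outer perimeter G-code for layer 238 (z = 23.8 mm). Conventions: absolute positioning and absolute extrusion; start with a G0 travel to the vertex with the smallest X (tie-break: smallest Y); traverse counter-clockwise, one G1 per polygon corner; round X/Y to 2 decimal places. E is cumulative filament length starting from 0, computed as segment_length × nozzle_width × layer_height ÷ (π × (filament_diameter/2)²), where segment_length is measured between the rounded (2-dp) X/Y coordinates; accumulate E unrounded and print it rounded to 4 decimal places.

G0 X-3.50 Y9.50 Z23.80
G1 X-1.89 Y3.50 E0.0779
G1 X2.50 Y-0.89 E0.1558
G1 X8.50 Y-2.50 E0.2337
G1 X14.50 Y-0.89 E0.3116
G1 X18.89 Y3.50 E0.3894
G1 X20.50 Y9.50 E0.4673
G1 X18.89 Y15.50 E0.5452
G1 X14.50 Y19.89 E0.6231
G1 X8.50 Y21.50 E0.7010
G1 X2.50 Y19.89 E0.7789
G1 X-1.89 Y15.50 E0.8568
G1 X-3.50 Y9.50 E0.9347

At z = 23.8 mm: the cylinder does not reach this height (z outside [0, 23.5]); the r=12 cylinder at (8.5, 9.5) gives a regular 12-gon of circumradius 12 (constant along its height); the cube at (6.5, 10.5) is not intersected at this z (z outside [5.5, 22]); Taking the union: only the r=12 cylinder at (8.5, 9.5) is present, so the union is just that shape — 1 connected region. The outline is a single polygon with 12 vertices. Extrusion per mm of travel: 0.8 × 0.1 / (π × 1.425²) = 0.012540. Accumulating E over each segment gives final E = 0.9347.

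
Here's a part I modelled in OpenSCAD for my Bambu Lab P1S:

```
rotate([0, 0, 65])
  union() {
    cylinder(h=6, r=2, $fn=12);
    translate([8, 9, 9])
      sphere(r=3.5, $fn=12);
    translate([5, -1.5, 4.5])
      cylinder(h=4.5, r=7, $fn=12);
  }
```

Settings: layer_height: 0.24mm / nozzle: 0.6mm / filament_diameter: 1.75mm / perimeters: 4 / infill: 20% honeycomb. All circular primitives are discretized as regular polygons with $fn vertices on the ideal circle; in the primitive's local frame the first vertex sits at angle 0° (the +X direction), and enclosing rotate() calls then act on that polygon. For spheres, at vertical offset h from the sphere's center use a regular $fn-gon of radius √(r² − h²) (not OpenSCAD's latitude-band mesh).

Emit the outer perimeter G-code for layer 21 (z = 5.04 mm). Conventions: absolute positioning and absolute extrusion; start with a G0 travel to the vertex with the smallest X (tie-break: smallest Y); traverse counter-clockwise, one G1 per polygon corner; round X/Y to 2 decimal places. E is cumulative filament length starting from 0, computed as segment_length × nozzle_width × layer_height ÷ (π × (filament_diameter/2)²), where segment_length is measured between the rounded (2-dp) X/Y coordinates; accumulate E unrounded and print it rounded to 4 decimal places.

G0 X-3.50 Y3.29 Z5.04
G1 X-2.26 Y-0.12 E0.2172
G1 X-1.90 Y-0.42 E0.2453
G1 X-1.64 Y-1.15 E0.2917
G1 X-0.85 Y-1.81 E0.3533
G1 X-0.08 Y-1.95 E0.4002
G1 X0.51 Y-2.45 E0.4465
G1 X4.08 Y-3.08 E0.6635
G1 X7.49 Y-1.84 E0.8807
G1 X9.82 Y0.94 E1.0979
G1 X10.45 Y4.51 E1.3149
G1 X9.21 Y7.91 E1.5316
G1 X6.43 Y10.24 E1.7487
G1 X2.86 Y10.87 E1.9658
G1 X-0.54 Y9.63 E2.1824
G1 X-2.87 Y6.86 E2.3991
G1 X-3.50 Y3.29 E2.6162

At z = 5.04 mm: the r=2 cylinder contributes a regular 12-gon of circumradius 2; the sphere at (8, 9) is absent (|z−center|=3.960 > r=3.5); the r=7 cylinder at (5, -1.5) contributes a regular 12-gon of circumradius 7; Taking the union: the regions partially overlap (shared area 11.34 mm²), so overlapping operands fuse into one piece — 1 connected region; (whole slice rotated 65° about Z — lengths, areas and connectivity unchanged). The outline is a single polygon with 16 vertices. Extrusion per mm of travel: 0.6 × 0.24 / (π × 0.875²) = 0.059868. Accumulating E over each segment gives final E = 2.6162.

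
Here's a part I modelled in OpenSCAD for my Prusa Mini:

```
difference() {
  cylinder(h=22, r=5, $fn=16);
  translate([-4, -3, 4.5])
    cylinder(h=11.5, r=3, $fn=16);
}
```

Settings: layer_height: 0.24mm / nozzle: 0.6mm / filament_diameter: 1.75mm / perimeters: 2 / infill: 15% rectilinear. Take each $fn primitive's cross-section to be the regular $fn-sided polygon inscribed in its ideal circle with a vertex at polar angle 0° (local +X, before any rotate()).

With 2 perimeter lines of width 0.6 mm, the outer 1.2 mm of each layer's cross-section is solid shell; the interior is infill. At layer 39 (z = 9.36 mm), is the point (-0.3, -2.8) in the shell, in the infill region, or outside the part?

shell

At z = 9.36 mm: the r=5 cylinder contributes a regular 16-gon of circumradius 5; the r=3 cylinder at (-4, -3) contributes a regular 16-gon of circumradius 3; After the difference (first − rest): starting from the r=5 cylinder, the r=3 cylinder at (-4, -3) partially overlaps it — only the 11.64 mm² overlap (of its 27.55 mm²) is removed, clipping the outline — 1 connected region. Overall, the cross-section is a single solid region. The nearest boundary edge runs (-1.00, -3.00)→(-1.23, -1.85); distance from the point to it = 0.73 mm. The point is inside the cross-section, 0.73 mm from the nearest boundary — within the 1.2 mm shell band (2 × 0.6).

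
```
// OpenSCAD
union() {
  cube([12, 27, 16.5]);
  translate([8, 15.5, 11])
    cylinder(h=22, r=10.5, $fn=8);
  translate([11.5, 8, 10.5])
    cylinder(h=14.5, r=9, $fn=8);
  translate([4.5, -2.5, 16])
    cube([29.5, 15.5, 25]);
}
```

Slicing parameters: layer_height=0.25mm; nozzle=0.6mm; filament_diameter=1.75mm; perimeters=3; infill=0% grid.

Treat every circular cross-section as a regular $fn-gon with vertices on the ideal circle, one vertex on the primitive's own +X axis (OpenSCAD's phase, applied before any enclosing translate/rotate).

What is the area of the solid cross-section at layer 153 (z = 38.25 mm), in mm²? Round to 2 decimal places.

457.25 mm²

At z = 38.25 mm: the cube is absent (z outside [0, 16.5]); the cylinder at (8, 15.5) does not reach this height (z outside [11, 33]); the cylinder at (11.5, 8) is absent (z outside [10.5, 25]); the cube at (4.5, -2.5) is present — its section is the full 29.5×15.5 rectangle (area 457.25 mm²); Taking the union: only the 29.5×15.5 cube at (4.5, -2.5) is present, so the union is just that shape — area = 457.25 mm². Overall, the cross-section is a single solid region. Net area = 457.25 mm².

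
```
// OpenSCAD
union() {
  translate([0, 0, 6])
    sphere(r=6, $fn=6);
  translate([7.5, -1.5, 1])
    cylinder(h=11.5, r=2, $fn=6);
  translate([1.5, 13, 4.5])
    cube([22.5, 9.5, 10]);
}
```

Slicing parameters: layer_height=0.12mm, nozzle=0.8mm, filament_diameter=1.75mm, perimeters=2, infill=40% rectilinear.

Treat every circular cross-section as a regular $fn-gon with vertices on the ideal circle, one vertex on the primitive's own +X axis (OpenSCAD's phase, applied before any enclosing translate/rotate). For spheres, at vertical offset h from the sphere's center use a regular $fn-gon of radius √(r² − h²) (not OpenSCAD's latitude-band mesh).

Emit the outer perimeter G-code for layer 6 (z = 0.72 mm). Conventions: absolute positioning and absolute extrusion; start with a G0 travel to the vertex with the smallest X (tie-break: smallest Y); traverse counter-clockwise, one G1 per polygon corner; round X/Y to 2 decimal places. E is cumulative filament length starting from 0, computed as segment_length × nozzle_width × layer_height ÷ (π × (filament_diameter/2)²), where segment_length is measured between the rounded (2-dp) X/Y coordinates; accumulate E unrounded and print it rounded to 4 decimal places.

At z = 0.72 mm: the r=6 sphere contributes a regular 6-gon of circumradius √(6²−5.28²) = 2.850; the cylinder at (7.5, -1.5) does not reach this height (z outside [1, 12.5]); the cube at (1.5, 13) is absent (z outside [4.5, 14.5]); Merging all regions: only the r=6 sphere is present, so the union is just that shape — 1 connected region. The outline is a single polygon with 6 vertices. Extrusion per mm of travel: 0.8 × 0.12 / (π × 0.875²) = 0.039912. Accumulating E over each segment gives final E = 0.6824.

G0 X-2.85 Y0.00 Z0.72
G1 X-1.42 Y-2.47 E0.1139
G1 X1.42 Y-2.47 E0.2273
G1 X2.85 Y0.00 E0.3412
G1 X1.42 Y2.47 E0.4551
G1 X-1.42 Y2.47 E0.5684
G1 X-2.85 Y0.00 E0.6824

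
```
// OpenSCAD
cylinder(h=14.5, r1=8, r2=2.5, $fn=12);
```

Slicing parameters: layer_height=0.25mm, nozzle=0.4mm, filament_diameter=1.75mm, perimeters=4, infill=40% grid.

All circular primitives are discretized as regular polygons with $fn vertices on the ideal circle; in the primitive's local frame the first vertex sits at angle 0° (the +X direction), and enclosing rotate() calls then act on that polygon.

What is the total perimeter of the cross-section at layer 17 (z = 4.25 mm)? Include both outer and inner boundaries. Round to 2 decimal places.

39.68 mm

At z = 4.25 mm: the cone (r1=8→r2=2.5) has section circumradius 6.388 here — a regular 12-gon (perimeter = 2·12·6.388·sin(180°/12) = 39.68 mm). Overall, the cross-section is a single solid region. Total boundary length (outer) = 39.68 mm.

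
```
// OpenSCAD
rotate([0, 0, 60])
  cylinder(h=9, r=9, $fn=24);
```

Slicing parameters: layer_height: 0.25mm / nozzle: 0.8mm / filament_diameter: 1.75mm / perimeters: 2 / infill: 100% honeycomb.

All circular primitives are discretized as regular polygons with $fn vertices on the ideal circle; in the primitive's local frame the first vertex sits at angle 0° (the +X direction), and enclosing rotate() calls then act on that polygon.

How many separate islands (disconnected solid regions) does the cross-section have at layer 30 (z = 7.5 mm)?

1

At z = 7.5 mm: the r=9 cylinder gives a regular 24-gon of circumradius 9 (constant along its height); (whole slice rotated 60° about Z — lengths, areas and connectivity unchanged). Overall, the cross-section is a single solid region. Island count = 1.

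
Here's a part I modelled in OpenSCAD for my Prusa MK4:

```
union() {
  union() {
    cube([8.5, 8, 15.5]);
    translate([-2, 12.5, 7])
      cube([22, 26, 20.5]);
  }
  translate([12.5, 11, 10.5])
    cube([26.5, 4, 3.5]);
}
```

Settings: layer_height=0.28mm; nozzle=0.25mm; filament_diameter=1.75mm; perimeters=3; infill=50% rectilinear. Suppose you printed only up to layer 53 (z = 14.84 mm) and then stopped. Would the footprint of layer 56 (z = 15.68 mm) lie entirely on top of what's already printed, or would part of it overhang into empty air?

Compare the two slices. At z = 14.84: the cube (footprint 8.5×8) is included at this height (area 68.00 mm²); the 22×26 cube at (-2, 12.5) contributes its full rectangle (area 572.00 mm²); Taking the union: the 2 present regions are separate (no shared area or edge), so areas and boundary lengths simply add and each stays a separate island — area = 640.00 mm²; the cube at (12.5, 11) does not reach this height (z outside [10.5, 14]); Taking the union: only that combined region is present, so the union is just that shape — area = 640.00 mm². At z = 15.68: the cube is not intersected at this z (z outside [0, 15.5]); the cube at (-2, 12.5) is present — its section is the full 22×26 rectangle (area 572.00 mm²); Combining (union): only the 22×26 cube at (-2, 12.5) is present, so the union is just that shape — area = 572.00 mm²; the cube at (12.5, 11) does not reach this height (z outside [10.5, 14]); Taking the union: only the result so far is present, so the union is just that shape — area = 572.00 mm². Checking containment: the cross-section at z = 15.68 is a subset of the cross-section at z = 14.84.

entirely on top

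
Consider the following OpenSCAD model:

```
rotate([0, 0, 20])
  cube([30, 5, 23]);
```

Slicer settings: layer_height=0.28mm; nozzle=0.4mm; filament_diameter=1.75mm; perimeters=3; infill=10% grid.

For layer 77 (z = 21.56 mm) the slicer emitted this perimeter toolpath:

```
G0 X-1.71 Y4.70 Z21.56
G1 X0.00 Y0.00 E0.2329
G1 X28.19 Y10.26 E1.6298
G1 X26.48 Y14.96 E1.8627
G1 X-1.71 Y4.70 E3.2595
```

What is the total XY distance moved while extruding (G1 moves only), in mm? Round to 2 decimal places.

70.00 mm

Sum the Euclidean lengths of each G1 segment: total = 70.00 mm.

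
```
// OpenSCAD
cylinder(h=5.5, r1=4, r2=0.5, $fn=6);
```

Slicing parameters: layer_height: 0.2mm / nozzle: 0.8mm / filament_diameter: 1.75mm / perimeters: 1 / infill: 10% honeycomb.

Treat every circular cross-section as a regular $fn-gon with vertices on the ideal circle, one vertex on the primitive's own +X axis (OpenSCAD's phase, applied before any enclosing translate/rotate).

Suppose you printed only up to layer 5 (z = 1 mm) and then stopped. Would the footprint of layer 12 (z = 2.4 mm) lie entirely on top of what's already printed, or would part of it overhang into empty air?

entirely on top

Compare the two slices. At z = 1: the cone (r1=4→r2=0.5) has section circumradius 3.364 here — a regular 6-gon (area = (6/2)·3.364²·sin(360°/6) = 29.39 mm²). At z = 2.4: the cone: at t=0.436 of its height the radius interpolates to r₁+(r₂−r₁)t = 2.473, giving a regular 6-gon of that circumradius (area = (6/2)·2.473²·sin(360°/6) = 15.89 mm²). Checking containment: the cross-section at z = 2.4 is a subset of the cross-section at z = 1.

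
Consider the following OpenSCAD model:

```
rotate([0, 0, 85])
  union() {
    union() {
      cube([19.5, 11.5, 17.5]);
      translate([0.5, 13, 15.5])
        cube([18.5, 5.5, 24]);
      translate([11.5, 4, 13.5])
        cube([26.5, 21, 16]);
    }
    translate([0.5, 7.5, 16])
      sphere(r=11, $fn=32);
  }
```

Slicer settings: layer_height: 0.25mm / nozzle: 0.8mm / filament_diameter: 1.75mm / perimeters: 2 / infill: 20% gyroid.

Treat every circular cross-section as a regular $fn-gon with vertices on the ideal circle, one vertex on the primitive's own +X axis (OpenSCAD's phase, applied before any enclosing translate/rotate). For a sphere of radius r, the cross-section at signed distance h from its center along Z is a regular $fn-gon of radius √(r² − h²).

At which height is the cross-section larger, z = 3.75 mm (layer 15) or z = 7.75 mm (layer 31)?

Layer 15 (z = 3.75): the cube (footprint 19.5×11.5) is included at this height (area 224.25 mm²); the cube at (0.5, 13) does not reach this height (z outside [15.5, 39.5]); the cube at (11.5, 4) does not reach this height (z outside [13.5, 29.5]); Taking the union: only the 19.5×11.5 cube is present, so the union is just that shape — area = 224.25 mm²; the sphere at (0.5, 7.5) is not intersected at this z (|z−center|=12.250 > r=11); Merging all regions: only the result so far is present, so the union is just that shape — area = 224.25 mm²; (rotated 85° about Z; rotation is an isometry so areas/perimeters/island counts are preserved). So its area = 224.25 mm². Layer 31 (z = 7.75): the cube (footprint 19.5×11.5) is included at this height (area 224.25 mm²); the cube at (0.5, 13) does not reach this height (z outside [15.5, 39.5]); the cube at (11.5, 4) is not intersected at this z (z outside [13.5, 29.5]); Combining (union): only the 19.5×11.5 cube is present, so the union is just that shape — area = 224.25 mm²; the sphere at (0.5, 7.5): section is a regular 32-gon, circumradius = √(r²−h²) = √(11²−8.25²) = 7.276 (area = (32/2)·7.276²·sin(360°/32) = 165.24 mm²); Merging all regions: the regions partially overlap — summed areas 389.49 mm² minus the doubly-counted overlap 74.40 mm² gives 315.09 mm² — area = 315.09 mm²; (rotated 85° about Z; rotation is an isometry so areas/perimeters/island counts are preserved). So its area = 315.09 mm². Layer 31 is larger (315.09 vs 224.25 mm²).

layer 31 (z = 7.75 mm)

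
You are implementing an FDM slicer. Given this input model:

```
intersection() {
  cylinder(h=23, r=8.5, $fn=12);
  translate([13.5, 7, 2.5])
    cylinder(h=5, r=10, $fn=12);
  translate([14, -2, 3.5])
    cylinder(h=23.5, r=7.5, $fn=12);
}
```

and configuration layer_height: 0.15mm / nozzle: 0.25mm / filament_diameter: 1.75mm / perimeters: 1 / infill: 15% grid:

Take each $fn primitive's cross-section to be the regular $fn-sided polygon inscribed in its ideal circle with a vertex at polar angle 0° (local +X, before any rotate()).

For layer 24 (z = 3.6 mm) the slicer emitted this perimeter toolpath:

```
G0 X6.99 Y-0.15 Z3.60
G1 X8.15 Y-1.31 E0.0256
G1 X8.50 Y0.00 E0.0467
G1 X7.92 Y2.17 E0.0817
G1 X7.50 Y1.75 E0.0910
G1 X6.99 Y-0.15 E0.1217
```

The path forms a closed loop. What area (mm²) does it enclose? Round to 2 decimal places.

2.94 mm²

Apply the shoelace formula to the sequence of (X, Y) vertices; enclosed area = 2.94 mm².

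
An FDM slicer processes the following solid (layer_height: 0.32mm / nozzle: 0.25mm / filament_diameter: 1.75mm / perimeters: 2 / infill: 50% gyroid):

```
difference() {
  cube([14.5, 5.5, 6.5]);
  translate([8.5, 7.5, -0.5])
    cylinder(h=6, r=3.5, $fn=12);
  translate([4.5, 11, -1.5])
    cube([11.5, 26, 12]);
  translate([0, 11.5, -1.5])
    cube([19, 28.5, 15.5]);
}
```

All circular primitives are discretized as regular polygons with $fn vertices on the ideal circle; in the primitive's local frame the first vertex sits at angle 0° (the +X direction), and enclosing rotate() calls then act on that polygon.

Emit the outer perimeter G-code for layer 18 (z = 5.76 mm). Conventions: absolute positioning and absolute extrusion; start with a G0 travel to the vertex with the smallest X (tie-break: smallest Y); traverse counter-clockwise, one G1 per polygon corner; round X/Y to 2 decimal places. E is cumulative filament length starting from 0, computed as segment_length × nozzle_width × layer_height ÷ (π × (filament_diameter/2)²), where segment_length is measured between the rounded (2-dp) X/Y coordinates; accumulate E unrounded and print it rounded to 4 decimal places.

At z = 5.76 mm: the cube is present — its section is the full 14.5×5.5 rectangle; the cylinder at (8.5, 7.5) is not intersected at this z (z outside [-0.5, 5.5]); the 11.5×26 cube at (4.5, 11) contributes its full rectangle; the cube at (0, 11.5) (footprint 19×28.5) is included at this height; Taking the first minus the rest: starting from the 14.5×5.5 cube, the 11.5×26 cube at (4.5, 11) misses the remaining region (no effect); the 19×28.5 cube at (0, 11.5) misses the remaining region (no effect) — 1 connected region. The outline is a single polygon with 4 vertices. Extrusion per mm of travel: 0.25 × 0.32 / (π × 0.875²) = 0.033260. Accumulating E over each segment gives final E = 1.3304.

G0 X0.00 Y0.00 Z5.76
G1 X14.50 Y0.00 E0.4823
G1 X14.50 Y5.50 E0.6652
G1 X0.00 Y5.50 E1.1475
G1 X0.00 Y0.00 E1.3304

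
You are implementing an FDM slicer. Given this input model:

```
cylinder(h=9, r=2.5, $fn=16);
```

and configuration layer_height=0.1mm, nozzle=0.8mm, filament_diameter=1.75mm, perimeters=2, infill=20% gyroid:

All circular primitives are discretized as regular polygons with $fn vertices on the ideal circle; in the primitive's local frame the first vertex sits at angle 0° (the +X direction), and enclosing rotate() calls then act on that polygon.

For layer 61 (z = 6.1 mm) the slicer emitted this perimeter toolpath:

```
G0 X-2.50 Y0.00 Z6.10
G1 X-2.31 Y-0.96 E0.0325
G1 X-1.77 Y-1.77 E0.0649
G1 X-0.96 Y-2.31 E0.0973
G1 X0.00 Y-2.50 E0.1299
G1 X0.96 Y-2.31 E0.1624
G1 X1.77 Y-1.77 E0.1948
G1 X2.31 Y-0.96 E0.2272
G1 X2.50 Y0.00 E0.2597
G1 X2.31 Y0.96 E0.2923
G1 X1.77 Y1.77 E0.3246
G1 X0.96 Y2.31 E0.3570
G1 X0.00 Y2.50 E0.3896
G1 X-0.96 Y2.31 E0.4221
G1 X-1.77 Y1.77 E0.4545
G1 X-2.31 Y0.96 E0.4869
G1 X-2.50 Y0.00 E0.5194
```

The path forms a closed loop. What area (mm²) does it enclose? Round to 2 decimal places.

Apply the shoelace formula to the sequence of (X, Y) vertices; enclosed area = 19.16 mm².

19.16 mm²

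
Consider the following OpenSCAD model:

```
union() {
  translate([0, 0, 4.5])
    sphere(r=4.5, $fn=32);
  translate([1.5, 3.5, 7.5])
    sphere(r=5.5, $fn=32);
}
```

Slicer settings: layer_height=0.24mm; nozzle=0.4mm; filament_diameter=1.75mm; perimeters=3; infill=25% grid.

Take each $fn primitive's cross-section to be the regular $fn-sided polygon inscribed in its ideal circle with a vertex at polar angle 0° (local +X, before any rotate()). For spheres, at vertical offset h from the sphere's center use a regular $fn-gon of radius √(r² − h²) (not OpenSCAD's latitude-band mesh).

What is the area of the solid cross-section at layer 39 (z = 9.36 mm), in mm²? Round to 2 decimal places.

At z = 9.36 mm: the sphere does not reach this height (|z−center|=4.860 > r=4.5); the r=5.5 sphere at (1.5, 3.5) slices to a regular 32-gon of circumradius 5.176 (√(r²−h²) with h=1.86 from center) (area = (32/2)·5.176²·sin(360°/32) = 83.62 mm²); Taking the union: only the r=5.5 sphere at (1.5, 3.5) is present, so the union is just that shape — area = 83.62 mm². Overall, the cross-section is a single solid region. Net area = 83.62 mm².

83.62 mm²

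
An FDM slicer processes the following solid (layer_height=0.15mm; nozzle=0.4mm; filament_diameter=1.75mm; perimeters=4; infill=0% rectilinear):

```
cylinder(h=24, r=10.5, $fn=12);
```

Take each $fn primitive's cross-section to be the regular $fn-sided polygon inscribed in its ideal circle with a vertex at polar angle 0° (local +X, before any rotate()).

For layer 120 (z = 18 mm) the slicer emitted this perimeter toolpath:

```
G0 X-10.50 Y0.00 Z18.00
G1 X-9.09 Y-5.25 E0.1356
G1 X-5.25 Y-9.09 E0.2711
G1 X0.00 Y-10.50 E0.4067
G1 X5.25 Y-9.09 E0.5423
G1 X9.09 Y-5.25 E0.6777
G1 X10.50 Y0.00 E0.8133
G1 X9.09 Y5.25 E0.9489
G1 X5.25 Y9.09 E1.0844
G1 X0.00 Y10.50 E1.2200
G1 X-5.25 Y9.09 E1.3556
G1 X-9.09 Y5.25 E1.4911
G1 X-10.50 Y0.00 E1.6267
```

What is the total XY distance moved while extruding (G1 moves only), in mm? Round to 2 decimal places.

Sum the Euclidean lengths of each G1 segment: total = 65.21 mm.

65.21 mm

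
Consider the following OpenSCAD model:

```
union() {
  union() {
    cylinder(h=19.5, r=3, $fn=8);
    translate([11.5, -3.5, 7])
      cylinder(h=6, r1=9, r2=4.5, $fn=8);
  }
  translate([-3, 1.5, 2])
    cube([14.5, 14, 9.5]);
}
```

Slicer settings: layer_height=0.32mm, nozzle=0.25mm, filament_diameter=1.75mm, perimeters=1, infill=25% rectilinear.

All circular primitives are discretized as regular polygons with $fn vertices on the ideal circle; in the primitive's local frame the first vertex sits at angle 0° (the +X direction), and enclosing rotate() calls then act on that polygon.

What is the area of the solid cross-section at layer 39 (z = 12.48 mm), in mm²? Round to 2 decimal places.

At z = 12.48 mm: the cylinder: section is a regular 8-gon, circumradius r=3 (area = (8/2)·3.000²·sin(360°/8) = 25.46 mm²); the cone at (11.5, -3.5) contributes a regular 8-gon of circumradius 4.890 (interpolated between r1=9 and r2=4.5 at t=0.913) (area = (8/2)·4.890²·sin(360°/8) = 67.63 mm²); Merging all regions: the 2 present regions are separate (no shared area or edge), so areas and boundary lengths simply add and each stays a separate island — area = 93.09 mm²; the cube at (-3, 1.5) does not reach this height (z outside [2, 11.5]); Taking the union: only that combined region is present, so the union is just that shape — area = 93.09 mm². Overall, the cross-section has 2 separate islands. Net area = 93.09 mm².

93.09 mm²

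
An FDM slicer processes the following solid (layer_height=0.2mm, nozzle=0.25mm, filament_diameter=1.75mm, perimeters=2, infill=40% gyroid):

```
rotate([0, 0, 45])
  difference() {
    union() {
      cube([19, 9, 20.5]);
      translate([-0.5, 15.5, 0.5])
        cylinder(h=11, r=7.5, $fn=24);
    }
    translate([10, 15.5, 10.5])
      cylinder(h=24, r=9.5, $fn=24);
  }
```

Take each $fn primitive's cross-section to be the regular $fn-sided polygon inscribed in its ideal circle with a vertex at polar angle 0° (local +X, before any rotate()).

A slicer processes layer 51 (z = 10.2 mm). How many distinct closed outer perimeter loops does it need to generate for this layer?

At z = 10.2 mm: the cube is present — its section is the full 19×9 rectangle; the r=7.5 cylinder at (-0.5, 15.5) gives a regular 24-gon of circumradius 7.5 (constant along its height); Combining (union): the regions partially overlap (shared area 1.88 mm²), so overlapping operands fuse into one piece — 1 connected region; the cylinder at (10, 15.5) does not reach this height (z outside [10.5, 34.5]); Taking the first minus the rest: none of the subtracted shapes is present at this height, so the result so far is unchanged — 1 connected region; (rotated 45° about Z; rotation is an isometry so areas/perimeters/island counts are preserved). The result has 1 disconnected region.

1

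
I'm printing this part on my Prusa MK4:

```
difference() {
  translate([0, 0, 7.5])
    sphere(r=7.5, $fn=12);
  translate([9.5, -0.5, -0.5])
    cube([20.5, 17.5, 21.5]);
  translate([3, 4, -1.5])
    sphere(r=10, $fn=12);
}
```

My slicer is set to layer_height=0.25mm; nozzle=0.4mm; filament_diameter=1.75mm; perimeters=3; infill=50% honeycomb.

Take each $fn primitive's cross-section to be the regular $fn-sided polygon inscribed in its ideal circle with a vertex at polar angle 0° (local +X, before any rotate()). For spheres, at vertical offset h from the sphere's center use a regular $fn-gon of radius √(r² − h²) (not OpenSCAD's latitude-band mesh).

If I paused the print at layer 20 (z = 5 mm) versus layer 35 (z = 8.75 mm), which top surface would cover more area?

Layer 20 (z = 5): the sphere: section is a regular 12-gon, circumradius = √(r²−h²) = √(7.5²−2.5²) = 7.071 (area = (12/2)·7.071²·sin(360°/12) = 150.00 mm²); the 20.5×17.5 cube at (9.5, -0.5) contributes its full rectangle (area 358.75 mm²); the r=10 sphere at (3, 4) contributes a regular 12-gon of circumradius √(10²−6.5²) = 7.599 (area = (12/2)·7.599²·sin(360°/12) = 173.25 mm²); Taking the first minus the rest: starting from the r=7.5 sphere (150.00 mm²), the 20.5×17.5 cube at (9.5, -0.5) misses the remaining region (no effect); the r=10 sphere at (3, 4) partially overlaps it — only the 91.01 mm² overlap (of its 173.25 mm²) is removed, clipping the outline — area = 58.99 mm². So its area = 58.99 mm². Layer 35 (z = 8.75): the r=7.5 sphere slices to a regular 12-gon of circumradius 7.395 (√(r²−h²) with h=1.25 from center) (area = (12/2)·7.395²·sin(360°/12) = 164.06 mm²); the cube at (9.5, -0.5) (footprint 20.5×17.5) is included at this height (area 358.75 mm²); the sphere at (3, 4) is absent (|z−center|=10.250 > r=10); Taking the first minus the rest: starting from the r=7.5 sphere (164.06 mm²), the 20.5×17.5 cube at (9.5, -0.5) misses the remaining region (no effect) — area = 164.06 mm². So its area = 164.06 mm². Layer 35 is larger (164.06 vs 58.99 mm²).

layer 35 (z = 8.75 mm)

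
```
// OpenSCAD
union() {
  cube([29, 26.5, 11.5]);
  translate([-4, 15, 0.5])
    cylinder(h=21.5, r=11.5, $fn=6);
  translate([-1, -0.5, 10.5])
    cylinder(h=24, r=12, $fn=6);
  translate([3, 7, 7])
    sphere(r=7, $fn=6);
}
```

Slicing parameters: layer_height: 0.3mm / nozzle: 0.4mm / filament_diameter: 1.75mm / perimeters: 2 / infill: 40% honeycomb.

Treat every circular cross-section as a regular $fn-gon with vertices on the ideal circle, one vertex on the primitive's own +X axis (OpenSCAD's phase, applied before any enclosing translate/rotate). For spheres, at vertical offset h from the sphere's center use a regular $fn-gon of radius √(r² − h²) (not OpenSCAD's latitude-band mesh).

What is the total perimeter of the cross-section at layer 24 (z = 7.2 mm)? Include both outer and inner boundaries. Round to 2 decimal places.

131.85 mm

At z = 7.2 mm: the cube (footprint 29×26.5) is included at this height (perimeter 111.00 mm); the r=11.5 cylinder at (-4, 15) contributes a regular 6-gon of circumradius 11.5 (perimeter = 2·6·11.500·sin(180°/6) = 69.00 mm); the cylinder at (-1, -0.5) does not reach this height (z outside [10.5, 34.5]); the sphere at (3, 7): section is a regular 6-gon, circumradius = √(r²−h²) = √(7²−0.2²) = 6.997 (perimeter = 2·6·6.997·sin(180°/6) = 41.98 mm); Taking the union: the regions partially overlap (shared area 212.43 mm²), so the edge portions inside another operand are dropped and the merged outline is re-measured after clipping — boundary = 131.85 mm. Overall, the cross-section is a single solid region. Total boundary length (outer) = 131.85 mm.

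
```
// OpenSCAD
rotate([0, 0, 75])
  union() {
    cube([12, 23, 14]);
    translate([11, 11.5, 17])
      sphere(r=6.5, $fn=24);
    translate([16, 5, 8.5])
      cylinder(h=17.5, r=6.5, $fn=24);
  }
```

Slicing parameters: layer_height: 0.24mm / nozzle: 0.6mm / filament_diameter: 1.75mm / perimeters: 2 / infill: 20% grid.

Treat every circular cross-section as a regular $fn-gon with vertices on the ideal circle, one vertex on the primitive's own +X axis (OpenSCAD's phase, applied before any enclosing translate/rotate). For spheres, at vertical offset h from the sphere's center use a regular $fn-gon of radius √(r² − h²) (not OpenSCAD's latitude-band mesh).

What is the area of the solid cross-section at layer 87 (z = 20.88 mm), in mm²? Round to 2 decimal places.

At z = 20.88 mm: the cube is not intersected at this z (z outside [0, 14]); the sphere at (11, 11.5): section is a regular 24-gon, circumradius = √(r²−h²) = √(6.5²−3.88²) = 5.215 (area = (24/2)·5.215²·sin(360°/24) = 84.46 mm²); the r=6.5 cylinder at (16, 5) contributes a regular 24-gon of circumradius 6.5 (area = (24/2)·6.500²·sin(360°/24) = 131.22 mm²); Taking the union: the regions partially overlap — summed areas 215.69 mm² minus the doubly-counted overlap 19.49 mm² gives 196.20 mm² — area = 196.20 mm²; (rotated 75° about Z; rotation is an isometry so areas/perimeters/island counts are preserved). Overall, the cross-section is a single solid region. Net area = 196.20 mm².

196.20 mm²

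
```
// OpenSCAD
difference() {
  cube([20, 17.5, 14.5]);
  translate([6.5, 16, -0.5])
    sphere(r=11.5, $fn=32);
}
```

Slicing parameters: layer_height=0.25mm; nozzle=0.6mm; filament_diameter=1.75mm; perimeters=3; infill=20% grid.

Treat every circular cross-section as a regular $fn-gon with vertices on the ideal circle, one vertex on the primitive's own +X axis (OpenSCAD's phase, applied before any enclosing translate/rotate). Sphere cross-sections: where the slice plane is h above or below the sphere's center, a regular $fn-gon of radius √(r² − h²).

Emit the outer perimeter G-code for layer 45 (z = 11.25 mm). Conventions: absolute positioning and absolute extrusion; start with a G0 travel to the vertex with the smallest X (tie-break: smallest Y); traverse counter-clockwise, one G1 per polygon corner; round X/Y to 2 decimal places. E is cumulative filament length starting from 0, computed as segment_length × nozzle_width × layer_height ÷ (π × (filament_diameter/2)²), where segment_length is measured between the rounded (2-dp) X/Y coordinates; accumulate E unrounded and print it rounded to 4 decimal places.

G0 X0.00 Y0.00 Z11.25
G1 X20.00 Y0.00 E1.2473
G1 X20.00 Y17.50 E2.3386
G1 X0.00 Y17.50 E3.5859
G1 X0.00 Y0.00 E4.6772

At z = 11.25 mm: the cube (footprint 20×17.5) is included at this height; the sphere at (6.5, 16) is absent (|z−center|=11.750 > r=11.5); After the difference (first − rest): none of the subtracted shapes is present at this height, so the 20×17.5 cube is unchanged — 1 connected region. The outline is a single polygon with 4 vertices. Extrusion per mm of travel: 0.6 × 0.25 / (π × 0.875²) = 0.062363. Accumulating E over each segment gives final E = 4.6772.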